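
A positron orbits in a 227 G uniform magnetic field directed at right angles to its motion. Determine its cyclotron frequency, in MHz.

f = qB/(2πm) = (1×1.60×10^-19)(0.0227) / [2π(9.11×10^-31)] = 6.35×10^8 Hz.

f ≈ 635 MHz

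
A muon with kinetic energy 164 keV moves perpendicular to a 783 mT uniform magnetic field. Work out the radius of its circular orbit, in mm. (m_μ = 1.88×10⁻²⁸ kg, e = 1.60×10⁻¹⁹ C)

Convert the energy: K = 164 keV = 2.62×10^-14 J.
v = √(2K/m) = √(2·2.62×10^-14/1.88×10^-28) = 1.67×10^7 m/s.
r = mv/(qB) = (1.88×10^-28)(1.67×10^7) / [(1×1.60×10^-19)(0.783)] = 0.0251 m.

r ≈ 25.1 mm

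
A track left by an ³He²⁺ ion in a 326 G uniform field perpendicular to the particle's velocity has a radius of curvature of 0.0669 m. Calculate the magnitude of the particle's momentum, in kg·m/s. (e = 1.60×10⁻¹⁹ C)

Since qvB = mv²/r, the momentum p = mv = qBr.
p = (2×1.60×10^-19)(0.0326)(0.0669) = 6.98×10^-22 kg·m/s.

p ≈ 6.98×10^-22 kg·m/s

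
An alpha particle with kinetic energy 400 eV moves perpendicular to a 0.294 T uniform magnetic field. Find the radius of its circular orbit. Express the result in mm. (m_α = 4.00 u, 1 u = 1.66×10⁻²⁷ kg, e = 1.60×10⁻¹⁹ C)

Convert the energy: K = 400 eV = 6.40×10^-17 J.
v = √(2K/m) = √(2·6.40×10^-17/6.64×10^-27) = 1.39×10^5 m/s.
r = mv/(qB) = (6.64×10^-27)(1.39×10^5) / [(2×1.60×10^-19)(0.294)] = 9.80×10^-3 m.

r ≈ 9.80 mm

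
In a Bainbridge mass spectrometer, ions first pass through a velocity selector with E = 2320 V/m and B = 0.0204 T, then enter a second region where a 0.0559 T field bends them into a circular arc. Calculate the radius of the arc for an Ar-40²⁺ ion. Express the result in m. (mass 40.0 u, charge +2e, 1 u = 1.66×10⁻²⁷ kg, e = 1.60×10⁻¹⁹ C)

r ≈ 0.422 m

The selector passes v = E/B = 2320/0.0204 = 1.14×10^5 m/s.
In the deflection region, r = mv/(qB₂) = (6.64×10^-26)(1.14×10^5) / [(2×1.60×10^-19)(0.0559)] = 0.422 m.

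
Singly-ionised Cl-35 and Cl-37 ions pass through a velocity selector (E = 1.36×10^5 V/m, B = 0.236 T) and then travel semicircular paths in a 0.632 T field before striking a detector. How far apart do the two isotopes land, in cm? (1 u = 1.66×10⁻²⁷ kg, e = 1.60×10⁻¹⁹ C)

Both emerge at v = E/B₁ = 5.76×10^5 m/s.
r = mv/(qB₂), so r₁ = 0.3311 m and r₂ = 0.3500 m, giving Δr = 0.0189 m.
After a semicircle each ion lands a diameter 2r from the entry slit, so the separation is 2Δr = 0.0378 m.

Δd ≈ 3.78 cm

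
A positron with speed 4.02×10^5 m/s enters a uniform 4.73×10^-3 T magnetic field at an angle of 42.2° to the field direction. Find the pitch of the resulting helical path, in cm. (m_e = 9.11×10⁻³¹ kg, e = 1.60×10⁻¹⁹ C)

pitch ≈ 0.225 cm

The velocity component along B is v∥ = v cos42.2° = 2.98×10^5 m/s.
The cyclotron period T = 2πm/(qB) = 7.56×10^-9 s is set by m, q, B alone.
Pitch = v∥·T = (2.98×10^5)(7.56×10^-9) = 2.25×10^-3 m.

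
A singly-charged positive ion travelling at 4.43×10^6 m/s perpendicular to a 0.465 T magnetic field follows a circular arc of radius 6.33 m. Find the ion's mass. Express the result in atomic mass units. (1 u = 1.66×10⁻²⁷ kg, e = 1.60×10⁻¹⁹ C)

m ≈ 64.0 u

qvB = mv²/r ⇒ m = qBr/v.
m = (1×1.60×10^-19)(0.465)(6.33) / (4.43×10^6) = 1.06×10^-25 kg = 64.0 u.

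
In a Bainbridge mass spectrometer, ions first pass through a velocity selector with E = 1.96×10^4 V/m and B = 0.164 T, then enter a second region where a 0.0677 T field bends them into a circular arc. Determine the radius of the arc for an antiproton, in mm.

The selector passes v = E/B = 1.96×10^4/0.164 = 1.20×10^5 m/s.
In the deflection region, r = mv/(qB₂) = (1.67×10^-27)(1.20×10^5) / [(1×1.60×10^-19)(0.0677)] = 0.0184 m.

r ≈ 18.4 mm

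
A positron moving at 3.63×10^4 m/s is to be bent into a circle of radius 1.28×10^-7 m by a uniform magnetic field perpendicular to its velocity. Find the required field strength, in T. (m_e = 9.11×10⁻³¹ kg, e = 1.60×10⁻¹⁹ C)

qvB = mv²/r gives B = mv/(qr).
B = (9.11×10^-31)(3.63×10^4) / [(1×1.60×10^-19)(1.28×10^-7)] = 1.61 T.

B ≈ 1.61 T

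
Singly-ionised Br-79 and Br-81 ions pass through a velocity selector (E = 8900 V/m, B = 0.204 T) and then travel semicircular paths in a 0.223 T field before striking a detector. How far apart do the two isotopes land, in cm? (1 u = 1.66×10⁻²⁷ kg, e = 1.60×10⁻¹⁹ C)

Δd ≈ 0.812 cm

Both emerge at v = E/B₁ = 4.36×10^4 m/s.
r = mv/(qB₂), so r₁ = 0.16035 m and r₂ = 0.16441 m, giving Δr = 4.06×10^-3 m.
After a semicircle each ion lands a diameter 2r from the entry slit, so the separation is 2Δr = 8.12×10^-3 m.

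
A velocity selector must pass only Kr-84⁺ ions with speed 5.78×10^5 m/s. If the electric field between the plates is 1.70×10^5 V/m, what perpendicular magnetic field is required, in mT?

qE = qvB ⇒ B = E/v = (1.70×10^5) / (5.78×10^5) = 0.294 T.

B ≈ 294 mT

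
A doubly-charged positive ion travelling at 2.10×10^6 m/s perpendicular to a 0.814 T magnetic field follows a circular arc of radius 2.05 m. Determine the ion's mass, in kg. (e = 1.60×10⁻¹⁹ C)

m ≈ 2.54×10^-25 kg

qvB = mv²/r ⇒ m = qBr/v.
m = (2×1.60×10^-19)(0.814)(2.05) / (2.10×10^6) = 2.54×10^-25 kg.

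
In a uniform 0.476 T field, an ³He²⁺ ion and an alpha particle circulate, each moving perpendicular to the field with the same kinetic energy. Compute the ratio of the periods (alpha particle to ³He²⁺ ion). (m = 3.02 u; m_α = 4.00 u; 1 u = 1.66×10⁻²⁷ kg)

ratio ≈ 1.32

T = 2πm/(qB) is independent of speed, so T₂/T₁ = (m₂/q₂)/(m₁/q₁).
T_{alpha particle}/T_{³He²⁺ ion} = (6.64×10^-27/2e) / (5.01×10^-27/2e) = 1.32.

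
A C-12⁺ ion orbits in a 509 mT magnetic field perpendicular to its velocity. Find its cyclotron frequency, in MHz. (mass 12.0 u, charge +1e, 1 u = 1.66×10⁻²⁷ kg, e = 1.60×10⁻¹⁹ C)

f ≈ 0.651 MHz

f = qB/(2πm) = (1×1.60×10^-19)(0.509) / [2π(1.99×10^-26)] = 6.51×10^5 Hz.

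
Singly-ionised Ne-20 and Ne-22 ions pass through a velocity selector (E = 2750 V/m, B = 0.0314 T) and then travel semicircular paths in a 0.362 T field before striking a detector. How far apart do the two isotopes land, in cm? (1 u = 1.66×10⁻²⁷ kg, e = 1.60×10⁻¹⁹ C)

Both emerge at v = E/B₁ = 8.76×10^4 m/s.
r = mv/(qB₂), so r₁ = 0.05020 m and r₂ = 0.05522 m, giving Δr = 5.02×10^-3 m.
After a semicircle each ion lands a diameter 2r from the entry slit, so the separation is 2Δr = 0.0100 m.

Δd ≈ 1.00 cm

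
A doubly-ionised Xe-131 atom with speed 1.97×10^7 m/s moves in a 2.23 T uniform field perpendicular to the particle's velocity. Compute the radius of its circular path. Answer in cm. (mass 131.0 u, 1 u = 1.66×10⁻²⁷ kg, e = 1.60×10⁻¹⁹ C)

r ≈ 600 cm

The magnetic force provides the centripetal force: qvB = mv²/r, so r = mv/(qB).
r = (2.17×10^-25 kg)(1.97×10^7 m/s) / [(2×1.60×10^-19 C)(2.23 T)] = 6.00 m.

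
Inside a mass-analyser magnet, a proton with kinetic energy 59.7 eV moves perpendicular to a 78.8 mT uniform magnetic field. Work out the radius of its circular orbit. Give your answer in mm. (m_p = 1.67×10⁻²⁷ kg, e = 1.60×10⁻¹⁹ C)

Convert the energy: K = 59.7 eV = 9.55×10^-18 J.
v = √(2K/m) = √(2·9.55×10^-18/1.67×10^-27) = 1.07×10^5 m/s.
r = mv/(qB) = (1.67×10^-27)(1.07×10^5) / [(1×1.60×10^-19)(0.0788)] = 0.0142 m.

r ≈ 14.2 mm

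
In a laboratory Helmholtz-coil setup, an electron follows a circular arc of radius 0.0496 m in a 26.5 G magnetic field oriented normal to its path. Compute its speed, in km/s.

From qvB = mv²/r, v = qBr/m.
v = (1×1.60×10^-19)(2.65×10^-3)(0.0496) / (9.11×10^-31) = 2.31×10^7 m/s.

v ≈ 23100 km/s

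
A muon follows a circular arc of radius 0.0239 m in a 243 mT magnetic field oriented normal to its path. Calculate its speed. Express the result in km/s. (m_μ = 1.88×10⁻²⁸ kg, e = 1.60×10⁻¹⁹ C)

From qvB = mv²/r, v = qBr/m.
v = (1×1.60×10^-19)(0.243)(0.0239) / (1.88×10^-28) = 4.94×10^6 m/s.

v ≈ 4940 km/s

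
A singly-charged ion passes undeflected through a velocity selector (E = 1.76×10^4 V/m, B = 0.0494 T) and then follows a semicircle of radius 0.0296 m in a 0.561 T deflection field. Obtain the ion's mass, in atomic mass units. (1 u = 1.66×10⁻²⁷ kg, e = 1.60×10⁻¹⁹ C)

v = E/B₁ = 3.56×10^5 m/s.
From r = mv/(qB₂), m = qB₂r/v = (1×1.60×10^-19)(0.561)(0.0296) / (3.56×10^5) = 7.46×10^-27 kg.
In atomic mass units: m = 7.46×10^-27 / 1.66×10^-27 = 4.49 u.

m ≈ 4.49 u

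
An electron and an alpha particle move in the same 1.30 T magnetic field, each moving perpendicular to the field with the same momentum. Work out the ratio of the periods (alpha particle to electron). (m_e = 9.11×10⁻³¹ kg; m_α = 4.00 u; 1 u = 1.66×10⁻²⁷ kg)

T = 2πm/(qB) is independent of speed, so T₂/T₁ = (m₂/q₂)/(m₁/q₁).
T_{alpha particle}/T_{electron} = (6.64×10^-27/2e) / (9.11×10^-31/1e) = 3640.

ratio ≈ 3640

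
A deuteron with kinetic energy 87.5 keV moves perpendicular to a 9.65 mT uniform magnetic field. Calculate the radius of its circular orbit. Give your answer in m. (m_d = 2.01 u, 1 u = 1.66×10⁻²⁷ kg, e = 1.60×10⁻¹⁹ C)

Convert the energy: K = 87.5 keV = 1.40×10^-14 J.
v = √(2K/m) = √(2·1.40×10^-14/3.34×10^-27) = 2.90×10^6 m/s.
r = mv/(qB) = (3.34×10^-27)(2.90×10^6) / [(1×1.60×10^-19)(9.65×10^-3)] = 6.26 m.

r ≈ 6.26 m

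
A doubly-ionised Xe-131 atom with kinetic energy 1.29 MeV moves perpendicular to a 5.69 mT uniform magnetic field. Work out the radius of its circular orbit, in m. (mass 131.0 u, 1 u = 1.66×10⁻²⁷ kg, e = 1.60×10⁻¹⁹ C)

r ≈ 165 m

Convert the energy: K = 1.29 MeV = 2.06×10^-13 J.
v = √(2K/m) = √(2·2.06×10^-13/2.17×10^-25) = 1.38×10^6 m/s.
r = mv/(qB) = (2.17×10^-25)(1.38×10^6) / [(2×1.60×10^-19)(5.69×10^-3)] = 165 m.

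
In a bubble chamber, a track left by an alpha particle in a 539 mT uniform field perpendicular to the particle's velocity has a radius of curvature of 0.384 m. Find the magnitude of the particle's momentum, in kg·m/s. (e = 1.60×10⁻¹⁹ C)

p ≈ 6.62×10^-20 kg·m/s

Since qvB = mv²/r, the momentum p = mv = qBr.
p = (2×1.60×10^-19)(0.539)(0.384) = 6.62×10^-20 kg·m/s.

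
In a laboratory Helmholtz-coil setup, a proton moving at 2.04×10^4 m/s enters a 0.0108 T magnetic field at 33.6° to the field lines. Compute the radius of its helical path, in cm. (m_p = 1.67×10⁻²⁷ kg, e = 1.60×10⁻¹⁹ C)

Only the perpendicular component v⊥ = v sin33.6° = 1.13×10^4 m/s is bent by the field.
r = m v⊥ /(qB) = (1.67×10^-27)(1.13×10^4) / [(1×1.60×10^-19)(0.0108)] = 0.0109 m.

r ≈ 1.09 cm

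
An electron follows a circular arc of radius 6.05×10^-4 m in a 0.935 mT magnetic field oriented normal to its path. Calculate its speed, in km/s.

v ≈ 99.4 km/s

From qvB = mv²/r, v = qBr/m.
v = (1×1.60×10^-19)(9.35×10^-4)(6.05×10^-4) / (9.11×10^-31) = 9.94×10^4 m/s.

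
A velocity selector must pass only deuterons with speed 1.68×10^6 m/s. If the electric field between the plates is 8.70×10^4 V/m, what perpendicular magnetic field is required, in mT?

B ≈ 51.8 mT

qE = qvB ⇒ B = E/v = (8.70×10^4) / (1.68×10^6) = 0.0518 T.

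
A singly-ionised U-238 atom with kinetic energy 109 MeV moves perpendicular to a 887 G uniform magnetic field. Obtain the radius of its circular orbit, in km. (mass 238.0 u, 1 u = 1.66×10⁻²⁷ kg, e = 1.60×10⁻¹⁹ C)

r ≈ 0.262 km

Convert the energy: K = 109 MeV = 1.74×10^-11 J.
v = √(2K/m) = √(2·1.74×10^-11/3.95×10^-25) = 9.40×10^6 m/s.
r = mv/(qB) = (3.95×10^-25)(9.40×10^6) / [(1×1.60×10^-19)(0.0887)] = 262 m.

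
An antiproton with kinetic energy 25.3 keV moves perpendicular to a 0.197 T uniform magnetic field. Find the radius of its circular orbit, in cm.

Convert the energy: K = 25.3 keV = 4.05×10^-15 J.
v = √(2K/m) = √(2·4.05×10^-15/1.67×10^-27) = 2.20×10^6 m/s.
r = mv/(qB) = (1.67×10^-27)(2.20×10^6) / [(1×1.60×10^-19)(0.197)] = 0.117 m.

r ≈ 11.7 cm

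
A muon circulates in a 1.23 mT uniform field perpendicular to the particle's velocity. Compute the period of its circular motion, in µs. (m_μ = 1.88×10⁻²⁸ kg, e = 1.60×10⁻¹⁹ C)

The cyclotron period is independent of speed: T = 2πm/(qB).
T = 2π(1.88×10^-28) / [(1×1.60×10^-19)(1.23×10^-3)] = 6.00×10^-6 s.

T ≈ 6.00 µs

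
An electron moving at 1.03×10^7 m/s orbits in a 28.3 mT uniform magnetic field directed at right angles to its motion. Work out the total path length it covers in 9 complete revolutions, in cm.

L ≈ 11.7 cm

r = mv/(qB) = 2.07×10^-3 m, so one revolution covers 2πr = 0.0130 m.
In 9 revolutions: L = 9·2πr = 0.117 m.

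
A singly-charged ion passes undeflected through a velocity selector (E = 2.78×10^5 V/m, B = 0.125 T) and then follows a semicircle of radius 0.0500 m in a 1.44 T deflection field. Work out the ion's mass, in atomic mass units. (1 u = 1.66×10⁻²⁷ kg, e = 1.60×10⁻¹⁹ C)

m ≈ 3.12 u

v = E/B₁ = 2.22×10^6 m/s.
From r = mv/(qB₂), m = qB₂r/v = (1×1.60×10^-19)(1.44)(0.0500) / (2.22×10^6) = 5.18×10^-27 kg.
In atomic mass units: m = 5.18×10^-27 / 1.66×10^-27 = 3.12 u.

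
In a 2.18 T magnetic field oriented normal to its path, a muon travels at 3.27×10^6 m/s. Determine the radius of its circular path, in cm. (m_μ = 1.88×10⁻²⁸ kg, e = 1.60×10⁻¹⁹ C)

The magnetic force provides the centripetal force: qvB = mv²/r, so r = mv/(qB).
r = (1.88×10^-28 kg)(3.27×10^6 m/s) / [(1×1.60×10^-19 C)(2.18 T)] = 1.76×10^-3 m.

r ≈ 0.176 cm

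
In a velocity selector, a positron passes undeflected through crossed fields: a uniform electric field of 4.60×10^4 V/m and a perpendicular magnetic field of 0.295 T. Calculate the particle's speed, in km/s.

For zero net force, qE = qvB, so v = E/B.
v = (4.60×10^4) / (0.295) = 1.56×10^5 m/s.

v ≈ 156 km/s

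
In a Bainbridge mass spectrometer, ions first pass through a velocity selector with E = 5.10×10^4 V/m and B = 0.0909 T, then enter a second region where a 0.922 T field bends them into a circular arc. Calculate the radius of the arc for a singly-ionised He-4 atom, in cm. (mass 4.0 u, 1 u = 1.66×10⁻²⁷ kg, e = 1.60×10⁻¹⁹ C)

r ≈ 2.53 cm

The selector passes v = E/B = 5.10×10^4/0.0909 = 5.61×10^5 m/s.
In the deflection region, r = mv/(qB₂) = (6.64×10^-27)(5.61×10^5) / [(1×1.60×10^-19)(0.922)] = 0.0253 m.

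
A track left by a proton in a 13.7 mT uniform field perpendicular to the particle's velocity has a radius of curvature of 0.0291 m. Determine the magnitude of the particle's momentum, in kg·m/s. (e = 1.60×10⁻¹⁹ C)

p ≈ 6.38×10^-23 kg·m/s

Since qvB = mv²/r, the momentum p = mv = qBr.
p = (1×1.60×10^-19)(0.0137)(0.0291) = 6.38×10^-23 kg·m/s.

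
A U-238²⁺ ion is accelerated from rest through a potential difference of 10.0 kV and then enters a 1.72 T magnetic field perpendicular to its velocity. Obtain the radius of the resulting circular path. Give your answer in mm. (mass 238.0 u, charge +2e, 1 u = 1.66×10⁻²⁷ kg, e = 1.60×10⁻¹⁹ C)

The kinetic energy gained is K = qV = (2×1.60×10^-19)(1.00×10^4) = 3.20×10^-15 J.
v = √(2K/m) = 1.27×10^5 m/s.
r = mv/(qB) = (3.95×10^-25)(1.27×10^5) / [(2×1.60×10^-19)(1.72)] = 0.0914 m.

r ≈ 91.4 mm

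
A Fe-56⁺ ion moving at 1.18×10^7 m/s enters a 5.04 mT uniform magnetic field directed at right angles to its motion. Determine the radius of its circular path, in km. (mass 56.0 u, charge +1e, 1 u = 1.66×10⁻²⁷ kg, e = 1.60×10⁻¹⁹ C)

r ≈ 1.36 km

The magnetic force provides the centripetal force: qvB = mv²/r, so r = mv/(qB).
r = (9.30×10^-26 kg)(1.18×10^7 m/s) / [(1×1.60×10^-19 C)(5.04×10^-3 T)] = 1360 m.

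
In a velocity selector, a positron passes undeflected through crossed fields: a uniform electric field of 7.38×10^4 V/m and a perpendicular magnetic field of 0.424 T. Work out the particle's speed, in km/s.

For zero net force, qE = qvB, so v = E/B.
v = (7.38×10^4) / (0.424) = 1.74×10^5 m/s.

v ≈ 174 km/s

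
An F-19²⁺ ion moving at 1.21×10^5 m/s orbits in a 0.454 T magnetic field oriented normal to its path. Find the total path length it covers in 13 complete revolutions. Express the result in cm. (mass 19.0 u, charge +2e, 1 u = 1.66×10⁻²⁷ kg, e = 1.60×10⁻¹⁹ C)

r = mv/(qB) = 0.0263 m, so one revolution covers 2πr = 0.165 m.
In 13 revolutions: L = 13·2πr = 2.15 m.

L ≈ 215 cm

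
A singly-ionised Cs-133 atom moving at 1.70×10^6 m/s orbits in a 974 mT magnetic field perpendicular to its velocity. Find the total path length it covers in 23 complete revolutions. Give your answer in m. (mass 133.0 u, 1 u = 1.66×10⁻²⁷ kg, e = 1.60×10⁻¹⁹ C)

r = mv/(qB) = 2.41 m, so one revolution covers 2πr = 15.1 m.
In 23 revolutions: L = 23·2πr = 348 m.

L ≈ 348 m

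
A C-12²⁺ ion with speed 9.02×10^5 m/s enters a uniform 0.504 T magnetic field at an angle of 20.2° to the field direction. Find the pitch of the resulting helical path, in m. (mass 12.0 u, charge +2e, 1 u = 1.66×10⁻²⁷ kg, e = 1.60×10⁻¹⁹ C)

The velocity component along B is v∥ = v cos20.2° = 8.47×10^5 m/s.
The cyclotron period T = 2πm/(qB) = 7.76×10^-7 s is set by m, q, B alone.
Pitch = v∥·T = (8.47×10^5)(7.76×10^-7) = 0.657 m.

pitch ≈ 0.657 m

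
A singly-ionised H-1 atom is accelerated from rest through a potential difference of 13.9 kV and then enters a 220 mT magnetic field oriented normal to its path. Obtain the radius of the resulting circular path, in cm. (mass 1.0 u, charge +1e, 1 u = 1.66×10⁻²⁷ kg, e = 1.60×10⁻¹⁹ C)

The kinetic energy gained is K = qV = (1×1.60×10^-19)(1.39×10^4) = 2.22×10^-15 J.
v = √(2K/m) = 1.64×10^6 m/s.
r = mv/(qB) = (1.66×10^-27)(1.64×10^6) / [(1×1.60×10^-19)(0.220)] = 0.0772 m.

r ≈ 7.72 cm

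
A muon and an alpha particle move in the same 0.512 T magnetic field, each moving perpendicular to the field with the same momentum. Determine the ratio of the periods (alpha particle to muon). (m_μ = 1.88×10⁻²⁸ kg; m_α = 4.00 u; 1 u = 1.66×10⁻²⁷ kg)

T = 2πm/(qB) is independent of speed, so T₂/T₁ = (m₂/q₂)/(m₁/q₁).
T_{alpha particle}/T_{muon} = (6.64×10^-27/2e) / (1.88×10^-28/1e) = 17.7.

ratio ≈ 17.7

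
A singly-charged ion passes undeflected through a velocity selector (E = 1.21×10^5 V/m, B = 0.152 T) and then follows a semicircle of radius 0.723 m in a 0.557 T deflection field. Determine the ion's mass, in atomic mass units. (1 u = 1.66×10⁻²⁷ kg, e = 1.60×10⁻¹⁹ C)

m ≈ 48.8 u

v = E/B₁ = 7.96×10^5 m/s.
From r = mv/(qB₂), m = qB₂r/v = (1×1.60×10^-19)(0.557)(0.723) / (7.96×10^5) = 8.09×10^-26 kg.
In atomic mass units: m = 8.09×10^-26 / 1.66×10^-27 = 48.8 u.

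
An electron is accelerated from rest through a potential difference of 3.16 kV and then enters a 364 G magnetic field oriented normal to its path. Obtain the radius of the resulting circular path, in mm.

r ≈ 5.21 mm

The kinetic energy gained is K = qV = (1×1.60×10^-19)(3160) = 5.06×10^-16 J.
v = √(2K/m) = 3.33×10^7 m/s.
r = mv/(qB) = (9.11×10^-31)(3.33×10^7) / [(1×1.60×10^-19)(0.0364)] = 5.21×10^-3 m.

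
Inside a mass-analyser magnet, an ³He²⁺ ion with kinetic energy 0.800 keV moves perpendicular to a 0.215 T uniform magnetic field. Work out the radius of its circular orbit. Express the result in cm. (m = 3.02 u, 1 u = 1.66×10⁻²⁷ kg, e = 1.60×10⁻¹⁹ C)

r ≈ 1.65 cm

Convert the energy: K = 0.800 keV = 1.28×10^-16 J.
v = √(2K/m) = √(2·1.28×10^-16/5.01×10^-27) = 2.26×10^5 m/s.
r = mv/(qB) = (5.01×10^-27)(2.26×10^5) / [(2×1.60×10^-19)(0.215)] = 0.0165 m.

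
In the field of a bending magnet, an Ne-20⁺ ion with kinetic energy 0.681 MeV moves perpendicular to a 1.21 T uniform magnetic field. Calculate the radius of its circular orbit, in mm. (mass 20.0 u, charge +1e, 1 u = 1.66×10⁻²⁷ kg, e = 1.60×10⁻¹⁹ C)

Convert the energy: K = 0.681 MeV = 1.09×10^-13 J.
v = √(2K/m) = √(2·1.09×10^-13/3.32×10^-26) = 2.56×10^6 m/s.
r = mv/(qB) = (3.32×10^-26)(2.56×10^6) / [(1×1.60×10^-19)(1.21)] = 0.439 m.

r ≈ 439 mm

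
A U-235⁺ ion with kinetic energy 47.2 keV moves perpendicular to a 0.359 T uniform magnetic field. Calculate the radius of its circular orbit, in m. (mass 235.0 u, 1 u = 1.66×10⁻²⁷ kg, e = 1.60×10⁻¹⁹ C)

Convert the energy: K = 47.2 keV = 7.55×10^-15 J.
v = √(2K/m) = √(2·7.55×10^-15/3.90×10^-25) = 1.97×10^5 m/s.
r = mv/(qB) = (3.90×10^-25)(1.97×10^5) / [(1×1.60×10^-19)(0.359)] = 1.34 m.

r ≈ 1.34 m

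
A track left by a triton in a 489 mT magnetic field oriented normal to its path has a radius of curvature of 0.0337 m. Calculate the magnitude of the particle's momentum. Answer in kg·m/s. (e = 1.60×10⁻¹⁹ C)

Since qvB = mv²/r, the momentum p = mv = qBr.
p = (1×1.60×10^-19)(0.489)(0.0337) = 2.64×10^-21 kg·m/s.

p ≈ 2.64×10^-21 kg·m/s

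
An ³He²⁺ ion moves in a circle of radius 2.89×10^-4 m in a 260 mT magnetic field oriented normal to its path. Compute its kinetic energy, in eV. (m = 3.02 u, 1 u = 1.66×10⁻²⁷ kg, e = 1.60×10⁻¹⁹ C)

K ≈ 0.360 eV

v = qBr/m = (2×1.60×10^-19)(0.260)(2.89×10^-4) / (5.01×10^-27) = 4800 m/s.
K = ½mv² = 0.5·(5.01×10^-27)·(4800)² = 5.77×10^-20 J = 0.360 eV.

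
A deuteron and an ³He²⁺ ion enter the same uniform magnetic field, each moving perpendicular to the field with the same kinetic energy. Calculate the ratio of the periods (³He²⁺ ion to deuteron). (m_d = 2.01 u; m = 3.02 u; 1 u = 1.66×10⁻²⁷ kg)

T = 2πm/(qB) is independent of speed, so T₂/T₁ = (m₂/q₂)/(m₁/q₁).
T_{³He²⁺ ion}/T_{deuteron} = (5.01×10^-27/2e) / (3.34×10^-27/1e) = 0.751.

ratio ≈ 0.751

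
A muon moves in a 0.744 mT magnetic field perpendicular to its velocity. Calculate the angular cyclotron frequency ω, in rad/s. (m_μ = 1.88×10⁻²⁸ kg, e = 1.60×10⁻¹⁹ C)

ω = qB/m = (1×1.60×10^-19)(7.44×10^-4) / (1.88×10^-28) = 6.33×10^5 rad/s.

ω ≈ 6.33×10^5 rad/s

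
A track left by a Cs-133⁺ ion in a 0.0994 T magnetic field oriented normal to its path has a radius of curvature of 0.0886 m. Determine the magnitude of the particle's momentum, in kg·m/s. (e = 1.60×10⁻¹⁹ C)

Since qvB = mv²/r, the momentum p = mv = qBr.
p = (1×1.60×10^-19)(0.0994)(0.0886) = 1.41×10^-21 kg·m/s.

p ≈ 1.41×10^-21 kg·m/s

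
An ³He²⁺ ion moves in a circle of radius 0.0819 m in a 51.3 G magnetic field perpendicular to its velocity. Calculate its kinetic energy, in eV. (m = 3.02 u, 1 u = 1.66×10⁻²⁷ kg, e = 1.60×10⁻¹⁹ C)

K ≈ 11.3 eV

v = qBr/m = (2×1.60×10^-19)(5.13×10^-3)(0.0819) / (5.01×10^-27) = 2.68×10^4 m/s.
K = ½mv² = 0.5·(5.01×10^-27)·(2.68×10^4)² = 1.80×10^-18 J = 11.3 eV.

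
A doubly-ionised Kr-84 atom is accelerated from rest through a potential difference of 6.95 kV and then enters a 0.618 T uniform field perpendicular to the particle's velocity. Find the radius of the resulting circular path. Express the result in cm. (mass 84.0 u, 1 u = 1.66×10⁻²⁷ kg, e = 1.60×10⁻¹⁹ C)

The kinetic energy gained is K = qV = (2×1.60×10^-19)(6950) = 2.22×10^-15 J.
v = √(2K/m) = 1.79×10^5 m/s.
r = mv/(qB) = (1.39×10^-25)(1.79×10^5) / [(2×1.60×10^-19)(0.618)] = 0.126 m.

r ≈ 12.6 cm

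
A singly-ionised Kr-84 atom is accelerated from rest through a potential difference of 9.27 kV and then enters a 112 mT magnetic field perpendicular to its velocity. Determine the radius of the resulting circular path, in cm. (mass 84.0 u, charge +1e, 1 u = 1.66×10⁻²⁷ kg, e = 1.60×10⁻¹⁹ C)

r ≈ 113 cm

The kinetic energy gained is K = qV = (1×1.60×10^-19)(9270) = 1.48×10^-15 J.
v = √(2K/m) = 1.46×10^5 m/s.
r = mv/(qB) = (1.39×10^-25)(1.46×10^5) / [(1×1.60×10^-19)(0.112)] = 1.13 m.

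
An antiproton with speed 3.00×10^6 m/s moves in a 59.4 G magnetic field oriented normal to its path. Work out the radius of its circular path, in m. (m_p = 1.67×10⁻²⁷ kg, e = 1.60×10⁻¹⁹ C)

The magnetic force provides the centripetal force: qvB = mv²/r, so r = mv/(qB).
r = (1.67×10^-27 kg)(3.00×10^6 m/s) / [(1×1.60×10^-19 C)(5.94×10^-3 T)] = 5.27 m.

r ≈ 5.27 m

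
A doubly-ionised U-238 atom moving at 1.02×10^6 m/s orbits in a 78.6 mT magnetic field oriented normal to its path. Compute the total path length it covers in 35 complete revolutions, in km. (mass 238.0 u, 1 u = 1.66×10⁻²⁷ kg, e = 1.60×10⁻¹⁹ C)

L ≈ 3.52 km

r = mv/(qB) = 16.0 m, so one revolution covers 2πr = 101 m.
In 35 revolutions: L = 35·2πr = 3520 m.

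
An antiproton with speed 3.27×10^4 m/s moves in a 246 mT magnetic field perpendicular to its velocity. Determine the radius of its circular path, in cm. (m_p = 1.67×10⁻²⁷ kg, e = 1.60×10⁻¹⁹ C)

r ≈ 0.139 cm

The magnetic force provides the centripetal force: qvB = mv²/r, so r = mv/(qB).
r = (1.67×10^-27 kg)(3.27×10^4 m/s) / [(1×1.60×10^-19 C)(0.246 T)] = 1.39×10^-3 m.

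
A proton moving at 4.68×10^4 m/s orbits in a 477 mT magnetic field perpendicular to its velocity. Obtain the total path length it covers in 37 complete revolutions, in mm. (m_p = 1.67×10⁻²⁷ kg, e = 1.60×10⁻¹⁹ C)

L ≈ 238 mm

r = mv/(qB) = 1.02×10^-3 m, so one revolution covers 2πr = 6.43×10^-3 m.
In 37 revolutions: L = 37·2πr = 0.238 m.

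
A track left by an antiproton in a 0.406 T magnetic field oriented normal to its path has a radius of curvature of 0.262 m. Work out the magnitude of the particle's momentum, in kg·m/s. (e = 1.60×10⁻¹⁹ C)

Since qvB = mv²/r, the momentum p = mv = qBr.
p = (1×1.60×10^-19)(0.406)(0.262) = 1.70×10^-20 kg·m/s.

p ≈ 1.70×10^-20 kg·m/s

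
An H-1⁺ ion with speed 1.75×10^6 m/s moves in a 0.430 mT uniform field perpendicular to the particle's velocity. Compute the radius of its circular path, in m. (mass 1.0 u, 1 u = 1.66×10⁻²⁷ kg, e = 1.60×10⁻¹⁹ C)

r ≈ 42.2 m

The magnetic force provides the centripetal force: qvB = mv²/r, so r = mv/(qB).
r = (1.66×10^-27 kg)(1.75×10^6 m/s) / [(1×1.60×10^-19 C)(4.30×10^-4 T)] = 42.2 m.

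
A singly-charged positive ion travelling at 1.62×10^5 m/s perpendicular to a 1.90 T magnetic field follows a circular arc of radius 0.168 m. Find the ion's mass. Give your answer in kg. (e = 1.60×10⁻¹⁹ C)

qvB = mv²/r ⇒ m = qBr/v.
m = (1×1.60×10^-19)(1.90)(0.168) / (1.62×10^5) = 3.15×10^-25 kg.

m ≈ 3.15×10^-25 kg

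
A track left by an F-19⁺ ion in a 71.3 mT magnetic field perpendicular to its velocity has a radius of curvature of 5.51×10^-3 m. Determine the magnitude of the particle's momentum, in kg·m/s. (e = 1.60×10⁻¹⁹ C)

Since qvB = mv²/r, the momentum p = mv = qBr.
p = (1×1.60×10^-19)(0.0713)(5.51×10^-3) = 6.29×10^-23 kg·m/s.

p ≈ 6.29×10^-23 kg·m/s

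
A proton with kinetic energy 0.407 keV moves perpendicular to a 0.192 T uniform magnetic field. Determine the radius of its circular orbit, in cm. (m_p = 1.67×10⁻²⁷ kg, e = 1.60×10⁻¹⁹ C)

Convert the energy: K = 0.407 keV = 6.51×10^-17 J.
v = √(2K/m) = √(2·6.51×10^-17/1.67×10^-27) = 2.79×10^5 m/s.
r = mv/(qB) = (1.67×10^-27)(2.79×10^5) / [(1×1.60×10^-19)(0.192)] = 0.0152 m.

r ≈ 1.52 cm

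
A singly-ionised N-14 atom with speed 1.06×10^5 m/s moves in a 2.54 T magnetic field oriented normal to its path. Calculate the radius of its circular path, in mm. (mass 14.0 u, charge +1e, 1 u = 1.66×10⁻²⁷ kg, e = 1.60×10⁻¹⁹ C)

r ≈ 6.06 mm

The magnetic force provides the centripetal force: qvB = mv²/r, so r = mv/(qB).
r = (2.32×10^-26 kg)(1.06×10^5 m/s) / [(1×1.60×10^-19 C)(2.54 T)] = 6.06×10^-3 m.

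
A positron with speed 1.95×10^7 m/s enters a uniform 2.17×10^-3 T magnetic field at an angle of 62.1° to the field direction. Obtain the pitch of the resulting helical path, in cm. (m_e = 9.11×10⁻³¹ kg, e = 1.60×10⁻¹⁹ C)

The velocity component along B is v∥ = v cos62.1° = 9.12×10^6 m/s.
The cyclotron period T = 2πm/(qB) = 1.65×10^-8 s is set by m, q, B alone.
Pitch = v∥·T = (9.12×10^6)(1.65×10^-8) = 0.150 m.

pitch ≈ 15.0 cm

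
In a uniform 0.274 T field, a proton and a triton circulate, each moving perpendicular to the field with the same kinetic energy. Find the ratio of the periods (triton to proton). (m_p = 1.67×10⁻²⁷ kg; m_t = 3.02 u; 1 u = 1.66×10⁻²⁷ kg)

ratio ≈ 3.00

T = 2πm/(qB) is independent of speed, so T₂/T₁ = (m₂/q₂)/(m₁/q₁).
T_{triton}/T_{proton} = (5.01×10^-27/1e) / (1.67×10^-27/1e) = 3.00.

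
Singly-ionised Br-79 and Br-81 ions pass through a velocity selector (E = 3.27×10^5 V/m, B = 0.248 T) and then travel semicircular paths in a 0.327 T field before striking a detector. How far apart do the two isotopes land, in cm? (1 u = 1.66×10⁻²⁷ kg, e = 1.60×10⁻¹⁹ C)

Both emerge at v = E/B₁ = 1.32×10^6 m/s.
r = mv/(qB₂), so r₁ = 3.3049 m and r₂ = 3.3886 m, giving Δr = 0.0837 m.
After a semicircle each ion lands a diameter 2r from the entry slit, so the separation is 2Δr = 0.167 m.

Δd ≈ 16.7 cm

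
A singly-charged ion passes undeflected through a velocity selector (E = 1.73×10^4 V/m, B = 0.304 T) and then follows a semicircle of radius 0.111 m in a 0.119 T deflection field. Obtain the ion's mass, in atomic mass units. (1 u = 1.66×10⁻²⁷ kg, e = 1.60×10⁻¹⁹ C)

m ≈ 22.4 u

v = E/B₁ = 5.69×10^4 m/s.
From r = mv/(qB₂), m = qB₂r/v = (1×1.60×10^-19)(0.119)(0.111) / (5.69×10^4) = 3.71×10^-26 kg.
In atomic mass units: m = 3.71×10^-26 / 1.66×10^-27 = 22.4 u.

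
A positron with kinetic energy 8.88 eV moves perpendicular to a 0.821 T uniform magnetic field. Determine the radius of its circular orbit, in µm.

r ≈ 12.2 µm

Convert the energy: K = 8.88 eV = 1.42×10^-18 J.
v = √(2K/m) = √(2·1.42×10^-18/9.11×10^-31) = 1.77×10^6 m/s.
r = mv/(qB) = (9.11×10^-31)(1.77×10^6) / [(1×1.60×10^-19)(0.821)] = 1.22×10^-5 m.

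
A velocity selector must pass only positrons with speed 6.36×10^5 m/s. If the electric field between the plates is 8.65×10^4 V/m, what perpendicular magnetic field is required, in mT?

B ≈ 136 mT

qE = qvB ⇒ B = E/v = (8.65×10^4) / (6.36×10^5) = 0.136 T.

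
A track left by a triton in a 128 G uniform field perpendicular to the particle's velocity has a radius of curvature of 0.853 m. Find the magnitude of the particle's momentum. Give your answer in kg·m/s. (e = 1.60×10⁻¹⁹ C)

p ≈ 1.75×10^-21 kg·m/s

Since qvB = mv²/r, the momentum p = mv = qBr.
p = (1×1.60×10^-19)(0.0128)(0.853) = 1.75×10^-21 kg·m/s.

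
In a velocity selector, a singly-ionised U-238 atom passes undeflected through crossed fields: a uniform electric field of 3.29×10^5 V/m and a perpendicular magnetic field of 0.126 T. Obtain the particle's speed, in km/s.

v ≈ 2610 km/s

For zero net force, qE = qvB, so v = E/B.
v = (3.29×10^5) / (0.126) = 2.61×10^6 m/s.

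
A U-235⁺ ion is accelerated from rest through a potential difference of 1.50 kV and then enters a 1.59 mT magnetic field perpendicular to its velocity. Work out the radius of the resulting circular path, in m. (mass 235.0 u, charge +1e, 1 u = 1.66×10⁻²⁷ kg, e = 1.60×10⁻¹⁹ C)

r ≈ 53.8 m

The kinetic energy gained is K = qV = (1×1.60×10^-19)(1500) = 2.40×10^-16 J.
v = √(2K/m) = 3.51×10^4 m/s.
r = mv/(qB) = (3.90×10^-25)(3.51×10^4) / [(1×1.60×10^-19)(1.59×10^-3)] = 53.8 m.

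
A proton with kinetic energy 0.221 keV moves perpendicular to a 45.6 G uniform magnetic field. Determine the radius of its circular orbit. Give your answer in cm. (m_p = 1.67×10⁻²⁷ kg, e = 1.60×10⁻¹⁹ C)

Convert the energy: K = 0.221 keV = 3.54×10^-17 J.
v = √(2K/m) = √(2·3.54×10^-17/1.67×10^-27) = 2.06×10^5 m/s.
r = mv/(qB) = (1.67×10^-27)(2.06×10^5) / [(1×1.60×10^-19)(4.56×10^-3)] = 0.471 m.

r ≈ 47.1 cm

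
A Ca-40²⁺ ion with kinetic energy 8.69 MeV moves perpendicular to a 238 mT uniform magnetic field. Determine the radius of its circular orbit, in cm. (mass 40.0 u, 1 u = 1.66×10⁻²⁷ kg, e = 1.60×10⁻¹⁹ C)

r ≈ 564 cm

Convert the energy: K = 8.69 MeV = 1.39×10^-12 J.
v = √(2K/m) = √(2·1.39×10^-12/6.64×10^-26) = 6.47×10^6 m/s.
r = mv/(qB) = (6.64×10^-26)(6.47×10^6) / [(2×1.60×10^-19)(0.238)] = 5.64 m.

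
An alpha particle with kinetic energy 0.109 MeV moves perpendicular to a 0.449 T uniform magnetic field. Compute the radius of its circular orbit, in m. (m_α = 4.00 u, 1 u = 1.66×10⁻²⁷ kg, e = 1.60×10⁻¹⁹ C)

Convert the energy: K = 0.109 MeV = 1.74×10^-14 J.
v = √(2K/m) = √(2·1.74×10^-14/6.64×10^-27) = 2.29×10^6 m/s.
r = mv/(qB) = (6.64×10^-27)(2.29×10^6) / [(2×1.60×10^-19)(0.449)] = 0.106 m.

r ≈ 0.106 m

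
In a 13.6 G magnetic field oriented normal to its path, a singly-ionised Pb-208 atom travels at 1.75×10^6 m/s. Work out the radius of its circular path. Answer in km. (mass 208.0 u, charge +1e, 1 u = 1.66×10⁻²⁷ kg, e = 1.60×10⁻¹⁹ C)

The magnetic force provides the centripetal force: qvB = mv²/r, so r = mv/(qB).
r = (3.45×10^-25 kg)(1.75×10^6 m/s) / [(1×1.60×10^-19 C)(1.36×10^-3 T)] = 2780 m.

r ≈ 2.78 km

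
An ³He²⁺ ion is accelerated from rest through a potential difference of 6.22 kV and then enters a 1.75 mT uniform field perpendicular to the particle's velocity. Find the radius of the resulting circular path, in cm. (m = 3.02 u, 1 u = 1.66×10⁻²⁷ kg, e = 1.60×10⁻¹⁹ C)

r ≈ 798 cm

The kinetic energy gained is K = qV = (2×1.60×10^-19)(6220) = 1.99×10^-15 J.
v = √(2K/m) = 8.91×10^5 m/s.
r = mv/(qB) = (5.01×10^-27)(8.91×10^5) / [(2×1.60×10^-19)(1.75×10^-3)] = 7.98 m.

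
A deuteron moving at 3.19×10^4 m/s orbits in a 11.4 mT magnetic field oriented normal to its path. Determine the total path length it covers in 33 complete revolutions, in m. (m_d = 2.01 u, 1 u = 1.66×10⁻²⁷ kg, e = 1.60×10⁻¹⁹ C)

L ≈ 12.1 m

r = mv/(qB) = 0.0584 m, so one revolution covers 2πr = 0.367 m.
In 33 revolutions: L = 33·2πr = 12.1 m.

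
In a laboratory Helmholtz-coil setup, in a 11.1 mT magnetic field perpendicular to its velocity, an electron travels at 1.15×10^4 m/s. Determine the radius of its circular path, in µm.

r ≈ 5.90 µm

The magnetic force provides the centripetal force: qvB = mv²/r, so r = mv/(qB).
r = (9.11×10^-31 kg)(1.15×10^4 m/s) / [(1×1.60×10^-19 C)(0.0111 T)] = 5.90×10^-6 m.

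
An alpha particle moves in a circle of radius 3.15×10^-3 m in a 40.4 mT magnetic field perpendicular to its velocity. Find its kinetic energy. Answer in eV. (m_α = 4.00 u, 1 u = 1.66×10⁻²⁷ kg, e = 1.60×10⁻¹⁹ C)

K ≈ 0.780 eV

v = qBr/m = (2×1.60×10^-19)(0.0404)(3.15×10^-3) / (6.64×10^-27) = 6130 m/s.
K = ½mv² = 0.5·(6.64×10^-27)·(6130)² = 1.25×10^-19 J = 0.780 eV.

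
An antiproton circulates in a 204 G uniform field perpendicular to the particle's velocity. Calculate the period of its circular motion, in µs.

The cyclotron period is independent of speed: T = 2πm/(qB).
T = 2π(1.67×10^-27) / [(1×1.60×10^-19)(0.0204)] = 3.21×10^-6 s.

T ≈ 3.21 µs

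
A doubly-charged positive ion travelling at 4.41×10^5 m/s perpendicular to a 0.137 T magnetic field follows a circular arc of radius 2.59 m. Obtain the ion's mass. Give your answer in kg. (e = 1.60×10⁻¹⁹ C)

m ≈ 2.57×10^-25 kg

qvB = mv²/r ⇒ m = qBr/v.
m = (2×1.60×10^-19)(0.137)(2.59) / (4.41×10^5) = 2.57×10^-25 kg.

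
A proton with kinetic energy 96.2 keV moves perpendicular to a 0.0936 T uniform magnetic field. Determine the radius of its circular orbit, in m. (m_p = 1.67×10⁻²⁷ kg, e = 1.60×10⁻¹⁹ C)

Convert the energy: K = 96.2 keV = 1.54×10^-14 J.
v = √(2K/m) = √(2·1.54×10^-14/1.67×10^-27) = 4.29×10^6 m/s.
r = mv/(qB) = (1.67×10^-27)(4.29×10^6) / [(1×1.60×10^-19)(0.0936)] = 0.479 m.

r ≈ 0.479 m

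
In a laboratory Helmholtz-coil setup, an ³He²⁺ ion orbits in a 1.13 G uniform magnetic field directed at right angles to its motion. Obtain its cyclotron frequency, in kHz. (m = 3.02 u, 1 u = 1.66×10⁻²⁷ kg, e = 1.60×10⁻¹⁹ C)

f = qB/(2πm) = (2×1.60×10^-19)(1.13×10^-4) / [2π(5.01×10^-27)] = 1150 Hz.

f ≈ 1.15 kHz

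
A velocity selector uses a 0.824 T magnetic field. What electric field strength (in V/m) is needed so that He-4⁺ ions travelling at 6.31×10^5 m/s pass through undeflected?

E ≈ 5.20×10^5 V/m

qE = qvB ⇒ E = vB = (6.31×10^5)(0.824) = 5.20×10^5 V/m.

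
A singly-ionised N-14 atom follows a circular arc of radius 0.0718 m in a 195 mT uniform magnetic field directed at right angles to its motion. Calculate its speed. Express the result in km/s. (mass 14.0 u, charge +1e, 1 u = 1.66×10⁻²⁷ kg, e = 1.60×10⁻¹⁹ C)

From qvB = mv²/r, v = qBr/m.
v = (1×1.60×10^-19)(0.195)(0.0718) / (2.32×10^-26) = 9.64×10^4 m/s.

v ≈ 96.4 km/s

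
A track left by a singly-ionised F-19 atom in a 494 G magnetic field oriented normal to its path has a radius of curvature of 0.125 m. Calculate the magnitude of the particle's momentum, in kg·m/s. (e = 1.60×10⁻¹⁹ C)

p ≈ 9.88×10^-22 kg·m/s

Since qvB = mv²/r, the momentum p = mv = qBr.
p = (1×1.60×10^-19)(0.0494)(0.125) = 9.88×10^-22 kg·m/s.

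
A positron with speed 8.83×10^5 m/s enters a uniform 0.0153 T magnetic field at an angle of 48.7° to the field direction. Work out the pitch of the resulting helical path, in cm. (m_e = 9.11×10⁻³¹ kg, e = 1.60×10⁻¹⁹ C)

pitch ≈ 0.136 cm

The velocity component along B is v∥ = v cos48.7° = 5.83×10^5 m/s.
The cyclotron period T = 2πm/(qB) = 2.34×10^-9 s is set by m, q, B alone.
Pitch = v∥·T = (5.83×10^5)(2.34×10^-9) = 1.36×10^-3 m.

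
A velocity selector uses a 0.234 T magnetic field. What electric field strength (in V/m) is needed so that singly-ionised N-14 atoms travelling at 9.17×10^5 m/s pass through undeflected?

qE = qvB ⇒ E = vB = (9.17×10^5)(0.234) = 2.15×10^5 V/m.

E ≈ 2.15×10^5 V/m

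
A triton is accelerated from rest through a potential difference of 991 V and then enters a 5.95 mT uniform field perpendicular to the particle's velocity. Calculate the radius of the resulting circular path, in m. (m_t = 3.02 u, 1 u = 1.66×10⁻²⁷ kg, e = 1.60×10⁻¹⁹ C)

The kinetic energy gained is K = qV = (1×1.60×10^-19)(991) = 1.59×10^-16 J.
v = √(2K/m) = 2.52×10^5 m/s.
r = mv/(qB) = (5.01×10^-27)(2.52×10^5) / [(1×1.60×10^-19)(5.95×10^-3)] = 1.32 m.

r ≈ 1.32 m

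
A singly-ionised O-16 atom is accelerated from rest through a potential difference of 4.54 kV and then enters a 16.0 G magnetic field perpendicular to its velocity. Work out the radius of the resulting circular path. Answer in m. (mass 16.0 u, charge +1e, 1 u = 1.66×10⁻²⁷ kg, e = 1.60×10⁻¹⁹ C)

r ≈ 24.3 m

The kinetic energy gained is K = qV = (1×1.60×10^-19)(4540) = 7.26×10^-16 J.
v = √(2K/m) = 2.34×10^5 m/s.
r = mv/(qB) = (2.66×10^-26)(2.34×10^5) / [(1×1.60×10^-19)(1.60×10^-3)] = 24.3 m.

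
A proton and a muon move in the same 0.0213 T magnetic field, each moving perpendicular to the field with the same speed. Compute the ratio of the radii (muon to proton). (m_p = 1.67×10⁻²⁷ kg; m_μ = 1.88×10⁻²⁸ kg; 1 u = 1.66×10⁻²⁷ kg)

r = mv/(qB) ⇒ at equal v, r ∝ m/q.
r_{muon}/r_{proton} = 0.113.

ratio ≈ 0.113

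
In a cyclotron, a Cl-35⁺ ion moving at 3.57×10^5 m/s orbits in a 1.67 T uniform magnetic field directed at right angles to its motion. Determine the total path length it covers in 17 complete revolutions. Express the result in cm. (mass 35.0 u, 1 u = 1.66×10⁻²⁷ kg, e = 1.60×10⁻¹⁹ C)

L ≈ 829 cm

r = mv/(qB) = 0.0776 m, so one revolution covers 2πr = 0.488 m.
In 17 revolutions: L = 17·2πr = 8.29 m.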